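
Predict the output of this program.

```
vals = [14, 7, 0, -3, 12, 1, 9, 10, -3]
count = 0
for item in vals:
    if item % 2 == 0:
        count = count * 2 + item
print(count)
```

item=14: even, count = 0*2+14 = 14
item=7: not even
item=0: even, count = 14*2+0 = 28
item=-3: not even
item=12: even, count = 28*2+12 = 68
item=1: not even
item=9: not even
item=10: even, count = 68*2+10 = 146
item=-3: not even

146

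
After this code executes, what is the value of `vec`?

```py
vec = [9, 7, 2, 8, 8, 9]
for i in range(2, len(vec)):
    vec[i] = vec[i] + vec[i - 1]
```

i=2: vec[2] = 2+7 = 9 → [9, 7, 9, 8, 8, 9]
i=3: vec[3] = 8+9 = 17 → [9, 7, 9, 17, 8, 9]
i=4: vec[4] = 8+17 = 25 → [9, 7, 9, 17, 25, 9]
i=5: vec[5] = 9+25 = 34 → [9, 7, 9, 17, 25, 34]

[9, 7, 9, 17, 25, 34]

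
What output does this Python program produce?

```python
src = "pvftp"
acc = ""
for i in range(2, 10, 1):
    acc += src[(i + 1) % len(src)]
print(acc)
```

i=2: add src[3]='t' → 't'
i=3: add src[4]='p' → 'tp'
i=4: add src[0]='p' → 'tpp'
i=5: add src[1]='v' → 'tppv'
i=6: add src[2]='f' → 'tppvf'
i=7: add src[3]='t' → 'tppvft'
i=8: add src[4]='p' → 'tppvftp'
i=9: add src[0]='p' → 'tppvftpp'

tppvftpp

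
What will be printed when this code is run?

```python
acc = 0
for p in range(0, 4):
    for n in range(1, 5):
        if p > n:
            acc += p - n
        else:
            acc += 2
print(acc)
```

30

p=0,n=1: not 0>1, acc = 0+2 = 2
p=0,n=2: not 0>2, acc = 2+2 = 4
p=0,n=3: not 0>3, acc = 4+2 = 6
p=0,n=4: not 0>4, acc = 6+2 = 8
p=1,n=1: not 1>1, acc = 8+2 = 10
p=1,n=2: not 1>2, acc = 10+2 = 12
p=1,n=3: not 1>3, acc = 12+2 = 14
p=1,n=4: not 1>4, acc = 14+2 = 16
p=2,n=1: 2>1, acc = 16+1 = 17
p=2,n=2: not 2>2, acc = 17+2 = 19
p=2,n=3: not 2>3, acc = 19+2 = 21
p=2,n=4: not 2>4, acc = 21+2 = 23
p=3,n=1: 3>1, acc = 23+2 = 25
p=3,n=2: 3>2, acc = 25+1 = 26
p=3,n=3: not 3>3, acc = 26+2 = 28
p=3,n=4: not 3>4, acc = 28+2 = 30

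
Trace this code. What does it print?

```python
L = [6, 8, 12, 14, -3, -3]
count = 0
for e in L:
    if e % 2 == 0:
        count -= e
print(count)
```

-40

e=6: even, count = 0-6 = -6
e=8: even, count = (-6)-8 = -14
e=12: even, count = (-14)-12 = -26
e=14: even, count = (-26)-14 = -40
e=-3: not even
e=-3: not even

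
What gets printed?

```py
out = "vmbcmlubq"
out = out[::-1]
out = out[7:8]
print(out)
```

reverse → 'qbulmcbmv'
slice [7:8] → 'm'

m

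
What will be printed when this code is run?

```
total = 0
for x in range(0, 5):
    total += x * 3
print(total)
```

x=0: total = 0+0*3 = 0
x=1: total = 0+1*3 = 3
x=2: total = 3+2*3 = 9
x=3: total = 9+3*3 = 18
x=4: total = 18+4*3 = 30

30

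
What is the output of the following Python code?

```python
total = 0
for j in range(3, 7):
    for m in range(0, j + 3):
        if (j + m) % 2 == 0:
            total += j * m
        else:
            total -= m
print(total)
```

232

j=3,m=0: odd sum, total = 0-0 = 0
j=3,m=1: even sum, total = 0+3 = 3
j=3,m=2: odd sum, total = 3-2 = 1
j=3,m=3: even sum, total = 1+9 = 10
j=3,m=4: odd sum, total = 10-4 = 6
j=3,m=5: even sum, total = 6+15 = 21
j=4,m=0: even sum, total = 21+0 = 21
j=4,m=1: odd sum, total = 21-1 = 20
j=4,m=2: even sum, total = 20+8 = 28
j=4,m=3: odd sum, total = 28-3 = 25
j=4,m=4: even sum, total = 25+16 = 41
j=4,m=5: odd sum, total = 41-5 = 36
j=4,m=6: even sum, total = 36+24 = 60
j=5,m=0: odd sum, total = 60-0 = 60
j=5,m=1: even sum, total = 60+5 = 65
j=5,m=2: odd sum, total = 65-2 = 63
j=5,m=3: even sum, total = 63+15 = 78
j=5,m=4: odd sum, total = 78-4 = 74
j=5,m=5: even sum, total = 74+25 = 99
j=5,m=6: odd sum, total = 99-6 = 93
j=5,m=7: even sum, total = 93+35 = 128
j=6,m=0: even sum, total = 128+0 = 128
j=6,m=1: odd sum, total = 128-1 = 127
j=6,m=2: even sum, total = 127+12 = 139
j=6,m=3: odd sum, total = 139-3 = 136
j=6,m=4: even sum, total = 136+24 = 160
j=6,m=5: odd sum, total = 160-5 = 155
j=6,m=6: even sum, total = 155+36 = 191
j=6,m=7: odd sum, total = 191-7 = 184
j=6,m=8: even sum, total = 184+48 = 232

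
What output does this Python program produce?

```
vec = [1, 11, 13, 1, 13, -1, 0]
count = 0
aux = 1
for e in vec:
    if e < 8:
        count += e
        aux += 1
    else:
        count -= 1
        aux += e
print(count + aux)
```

e=1: <8, count = 0+1 = 1; aux=2
e=11: not <8, count = 1-1 = 0; aux=13
e=13: not <8, count = 0-1 = -1; aux=26
e=1: <8, count = (-1)+1 = 0; aux=27
e=13: not <8, count = 0-1 = -1; aux=40
e=-1: <8, count = (-1)+(-1) = -2; aux=41
e=0: <8, count = (-2)+0 = -2; aux=42
count+aux = (-2)+42 = 40

40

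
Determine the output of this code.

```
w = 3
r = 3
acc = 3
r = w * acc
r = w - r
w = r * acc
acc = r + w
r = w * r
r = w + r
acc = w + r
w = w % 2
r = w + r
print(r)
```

r = 3*3 = 9
r = 3-9 = -6
w = (-6)*3 = -18
acc = (-6)+(-18) = -24
r = (-18)*(-6) = 108
r = (-18)+108 = 90
acc = (-18)+90 = 72
w = (-18)%2 = 0
r = 0+90 = 90

90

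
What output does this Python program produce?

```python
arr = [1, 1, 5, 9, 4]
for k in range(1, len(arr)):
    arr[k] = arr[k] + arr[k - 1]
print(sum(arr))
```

k=1: arr[1] = 1+1 = 2 → [1, 2, 5, 9, 4]
k=2: arr[2] = 5+2 = 7 → [1, 2, 7, 9, 4]
k=3: arr[3] = 9+7 = 16 → [1, 2, 7, 16, 4]
k=4: arr[4] = 4+16 = 20 → [1, 2, 7, 16, 20]
sum = 46

46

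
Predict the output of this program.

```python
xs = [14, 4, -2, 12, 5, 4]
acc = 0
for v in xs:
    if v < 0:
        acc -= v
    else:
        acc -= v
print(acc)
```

v=14: not <0, acc = 0-14 = -14
v=4: not <0, acc = (-14)-4 = -18
v=-2: <0, acc = (-18)-(-2) = -16
v=12: not <0, acc = (-16)-12 = -28
v=5: not <0, acc = (-28)-5 = -33
v=4: not <0, acc = (-33)-4 = -37

-37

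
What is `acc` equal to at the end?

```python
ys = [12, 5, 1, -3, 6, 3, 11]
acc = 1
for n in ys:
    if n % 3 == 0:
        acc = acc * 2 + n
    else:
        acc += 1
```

132

n=12: %3==0, acc = 1*2+12 = 14
n=5: not %3==0, acc = 14+1 = 15
n=1: not %3==0, acc = 15+1 = 16
n=-3: %3==0, acc = 16*2+(-3) = 29
n=6: %3==0, acc = 29*2+6 = 64
n=3: %3==0, acc = 64*2+3 = 131
n=11: not %3==0, acc = 131+1 = 132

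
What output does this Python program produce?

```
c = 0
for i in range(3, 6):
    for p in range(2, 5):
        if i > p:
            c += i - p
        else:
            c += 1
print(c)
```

i=3,p=2: 3>2, c = 0+1 = 1
i=3,p=3: not 3>3, c = 1+1 = 2
i=3,p=4: not 3>4, c = 2+1 = 3
i=4,p=2: 4>2, c = 3+2 = 5
i=4,p=3: 4>3, c = 5+1 = 6
i=4,p=4: not 4>4, c = 6+1 = 7
i=5,p=2: 5>2, c = 7+3 = 10
i=5,p=3: 5>3, c = 10+2 = 12
i=5,p=4: 5>4, c = 12+1 = 13

13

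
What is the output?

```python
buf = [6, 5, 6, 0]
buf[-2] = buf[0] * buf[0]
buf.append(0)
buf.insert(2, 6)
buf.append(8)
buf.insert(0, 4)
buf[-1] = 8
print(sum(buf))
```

buf[-2] = buf[0]*buf[0] = 6*6 = 36 → [6, 5, 36, 0]
append 0 → [6, 5, 36, 0, 0]
insert 6 at 2 → [6, 5, 6, 36, 0, 0]
append 8 → [6, 5, 6, 36, 0, 0, 8]
insert 4 at 0 → [4, 6, 5, 6, 36, 0, 0, 8]
buf[-1] = 8 → [4, 6, 5, 6, 36, 0, 0, 8]
sum = 65

65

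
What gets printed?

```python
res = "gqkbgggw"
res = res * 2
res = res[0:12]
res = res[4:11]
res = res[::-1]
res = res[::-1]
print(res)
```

repeat ×2 → 'gqkbgggwgqkbgggw'
slice [0:12] → 'gqkbgggwgqkb'
slice [4:11] → 'gggwgqk'
reverse → 'kqgwggg'
reverse → 'gggwgqk'

gggwgqk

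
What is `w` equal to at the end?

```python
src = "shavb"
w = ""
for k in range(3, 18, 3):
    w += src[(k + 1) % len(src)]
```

'basvh'

k=3: add src[4]='b' → 'b'
k=6: add src[2]='a' → 'ba'
k=9: add src[0]='s' → 'bas'
k=12: add src[3]='v' → 'basv'
k=15: add src[1]='h' → 'basvh'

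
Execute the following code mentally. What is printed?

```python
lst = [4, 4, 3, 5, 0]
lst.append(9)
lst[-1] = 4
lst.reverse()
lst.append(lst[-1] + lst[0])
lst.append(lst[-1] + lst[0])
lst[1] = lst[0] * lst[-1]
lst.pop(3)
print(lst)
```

[4, 48, 5, 4, 4, 8, 12]

append 9 → [4, 4, 3, 5, 0, 9]
lst[-1] = 4 → [4, 4, 3, 5, 0, 4]
reverse → [4, 0, 5, 3, 4, 4]
append lst[-1]+lst[0] = 4+4 = 8 → [4, 0, 5, 3, 4, 4, 8]
append lst[-1]+lst[0] = 8+4 = 12 → [4, 0, 5, 3, 4, 4, 8, 12]
lst[1] = lst[0]*lst[-1] = 4*12 = 48 → [4, 48, 5, 3, 4, 4, 8, 12]
pop(3) removes 3 → [4, 48, 5, 4, 4, 8, 12]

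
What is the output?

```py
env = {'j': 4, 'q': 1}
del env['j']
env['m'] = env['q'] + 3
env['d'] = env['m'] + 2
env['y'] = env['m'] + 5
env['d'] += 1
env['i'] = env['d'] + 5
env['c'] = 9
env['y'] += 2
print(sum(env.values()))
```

44

del 'j' → {'q': 1}
env['m'] = env['q']+3 = 4 → {'q': 1, 'm': 4}
env['d'] = env['m']+2 = 6 → {'q': 1, 'm': 4, 'd': 6}
env['y'] = env['m']+5 = 9 → {'q': 1, 'm': 4, 'd': 6, 'y': 9}
env['d'] = 6+1 = 7 → {'q': 1, 'm': 4, 'd': 7, 'y': 9}
env['i'] = env['d']+5 = 12 → {'q': 1, 'm': 4, 'd': 7, 'y': 9, 'i': 12}
env['c'] = 9 → {'q': 1, 'm': 4, 'd': 7, 'y': 9, 'i': 12, 'c': 9}
env['y'] = 9+2 = 11 → {'q': 1, 'm': 4, 'd': 7, 'y': 11, 'i': 12, 'c': 9}
sum of values = 44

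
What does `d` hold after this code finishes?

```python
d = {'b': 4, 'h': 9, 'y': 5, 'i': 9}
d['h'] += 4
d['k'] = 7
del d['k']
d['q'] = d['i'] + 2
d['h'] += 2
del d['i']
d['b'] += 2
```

{'b': 6, 'h': 15, 'y': 5, 'q': 11}

d['h'] = 9+4 = 13 → {'b': 4, 'h': 13, 'y': 5, 'i': 9}
d['k'] = 7 → {'b': 4, 'h': 13, 'y': 5, 'i': 9, 'k': 7}
del 'k' → {'b': 4, 'h': 13, 'y': 5, 'i': 9}
d['q'] = d['i']+2 = 11 → {'b': 4, 'h': 13, 'y': 5, 'i': 9, 'q': 11}
d['h'] = 13+2 = 15 → {'b': 4, 'h': 15, 'y': 5, 'i': 9, 'q': 11}
del 'i' → {'b': 4, 'h': 15, 'y': 5, 'q': 11}
d['b'] = 4+2 = 6 → {'b': 6, 'h': 15, 'y': 5, 'q': 11}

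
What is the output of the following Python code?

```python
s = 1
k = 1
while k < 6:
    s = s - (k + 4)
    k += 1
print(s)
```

-34

k=1: s = 1-5 = -4
k=2: s = (-4)-6 = -10
k=3: s = (-10)-7 = -17
k=4: s = (-17)-8 = -25
k=5: s = (-25)-9 = -34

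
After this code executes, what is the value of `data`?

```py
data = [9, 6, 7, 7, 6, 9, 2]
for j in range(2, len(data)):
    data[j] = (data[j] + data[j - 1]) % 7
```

j=2: data[2] = (7+6)%7 = 6 → [9, 6, 6, 7, 6, 9, 2]
j=3: data[3] = (7+6)%7 = 6 → [9, 6, 6, 6, 6, 9, 2]
j=4: data[4] = (6+6)%7 = 5 → [9, 6, 6, 6, 5, 9, 2]
j=5: data[5] = (9+5)%7 = 0 → [9, 6, 6, 6, 5, 0, 2]
j=6: data[6] = (2+0)%7 = 2 → [9, 6, 6, 6, 5, 0, 2]

[9, 6, 6, 6, 5, 0, 2]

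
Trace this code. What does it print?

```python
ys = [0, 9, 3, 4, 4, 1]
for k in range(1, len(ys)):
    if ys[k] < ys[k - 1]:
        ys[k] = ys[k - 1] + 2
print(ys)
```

k=1: 9>=0, unchanged → [0, 9, 3, 4, 4, 1]
k=2: 3<9, ys[2] = 9+2 = 11 → [0, 9, 11, 4, 4, 1]
k=3: 4<11, ys[3] = 11+2 = 13 → [0, 9, 11, 13, 4, 1]
k=4: 4<13, ys[4] = 13+2 = 15 → [0, 9, 11, 13, 15, 1]
k=5: 1<15, ys[5] = 15+2 = 17 → [0, 9, 11, 13, 15, 17]

[0, 9, 11, 13, 15, 17]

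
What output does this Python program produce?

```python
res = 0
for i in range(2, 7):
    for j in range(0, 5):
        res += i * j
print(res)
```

i=2,j=0: res = 0+0 = 0
i=2,j=1: res = 0+2 = 2
i=2,j=2: res = 2+4 = 6
i=2,j=3: res = 6+6 = 12
i=2,j=4: res = 12+8 = 20
i=3,j=0: res = 20+0 = 20
i=3,j=1: res = 20+3 = 23
i=3,j=2: res = 23+6 = 29
i=3,j=3: res = 29+9 = 38
i=3,j=4: res = 38+12 = 50
i=4,j=0: res = 50+0 = 50
i=4,j=1: res = 50+4 = 54
i=4,j=2: res = 54+8 = 62
i=4,j=3: res = 62+12 = 74
i=4,j=4: res = 74+16 = 90
i=5,j=0: res = 90+0 = 90
i=5,j=1: res = 90+5 = 95
i=5,j=2: res = 95+10 = 105
i=5,j=3: res = 105+15 = 120
i=5,j=4: res = 120+20 = 140
i=6,j=0: res = 140+0 = 140
i=6,j=1: res = 140+6 = 146
i=6,j=2: res = 146+12 = 158
i=6,j=3: res = 158+18 = 176
i=6,j=4: res = 176+24 = 200

200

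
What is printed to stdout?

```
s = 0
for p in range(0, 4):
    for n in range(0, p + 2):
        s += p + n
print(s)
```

46

p=0,n=0: s = 0+0 = 0
p=0,n=1: s = 0+1 = 1
p=1,n=0: s = 1+1 = 2
p=1,n=1: s = 2+2 = 4
p=1,n=2: s = 4+3 = 7
p=2,n=0: s = 7+2 = 9
p=2,n=1: s = 9+3 = 12
p=2,n=2: s = 12+4 = 16
p=2,n=3: s = 16+5 = 21
p=3,n=0: s = 21+3 = 24
p=3,n=1: s = 24+4 = 28
p=3,n=2: s = 28+5 = 33
p=3,n=3: s = 33+6 = 39
p=3,n=4: s = 39+7 = 46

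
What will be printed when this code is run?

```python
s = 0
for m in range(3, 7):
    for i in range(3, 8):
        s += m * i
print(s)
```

m=3,i=3: s = 0+9 = 9
m=3,i=4: s = 9+12 = 21
m=3,i=5: s = 21+15 = 36
m=3,i=6: s = 36+18 = 54
m=3,i=7: s = 54+21 = 75
m=4,i=3: s = 75+12 = 87
m=4,i=4: s = 87+16 = 103
m=4,i=5: s = 103+20 = 123
m=4,i=6: s = 123+24 = 147
m=4,i=7: s = 147+28 = 175
m=5,i=3: s = 175+15 = 190
m=5,i=4: s = 190+20 = 210
m=5,i=5: s = 210+25 = 235
m=5,i=6: s = 235+30 = 265
m=5,i=7: s = 265+35 = 300
m=6,i=3: s = 300+18 = 318
m=6,i=4: s = 318+24 = 342
m=6,i=5: s = 342+30 = 372
m=6,i=6: s = 372+36 = 408
m=6,i=7: s = 408+42 = 450

450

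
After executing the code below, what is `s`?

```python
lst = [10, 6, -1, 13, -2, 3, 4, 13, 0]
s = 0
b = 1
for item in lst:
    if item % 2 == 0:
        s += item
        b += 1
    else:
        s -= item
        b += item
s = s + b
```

item=10: even, s = 0+10 = 10; b=2
item=6: even, s = 10+6 = 16; b=3
item=-1: not even, s = 16-(-1) = 17; b=2
item=13: not even, s = 17-13 = 4; b=15
item=-2: even, s = 4+(-2) = 2; b=16
item=3: not even, s = 2-3 = -1; b=19
item=4: even, s = (-1)+4 = 3; b=20
item=13: not even, s = 3-13 = -10; b=33
item=0: even, s = (-10)+0 = -10; b=34
s+b = (-10)+34 = 24

24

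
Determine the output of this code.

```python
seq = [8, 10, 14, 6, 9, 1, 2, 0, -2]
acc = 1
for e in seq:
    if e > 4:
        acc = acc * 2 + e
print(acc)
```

e=8: >4, acc = 1*2+8 = 10
e=10: >4, acc = 10*2+10 = 30
e=14: >4, acc = 30*2+14 = 74
e=6: >4, acc = 74*2+6 = 154
e=9: >4, acc = 154*2+9 = 317
e=1: not >4
e=2: not >4
e=0: not >4
e=-2: not >4

317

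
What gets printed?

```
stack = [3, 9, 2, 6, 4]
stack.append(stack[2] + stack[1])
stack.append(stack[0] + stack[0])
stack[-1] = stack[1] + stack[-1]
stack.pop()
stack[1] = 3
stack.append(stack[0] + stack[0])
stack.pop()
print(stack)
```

append stack[2]+stack[1] = 2+9 = 11 → [3, 9, 2, 6, 4, 11]
append stack[0]+stack[0] = 3+3 = 6 → [3, 9, 2, 6, 4, 11, 6]
stack[-1] = stack[1]+stack[-1] = 9+6 = 15 → [3, 9, 2, 6, 4, 11, 15]
pop() removes 15 → [3, 9, 2, 6, 4, 11]
stack[1] = 3 → [3, 3, 2, 6, 4, 11]
append stack[0]+stack[0] = 3+3 = 6 → [3, 3, 2, 6, 4, 11, 6]
pop() removes 6 → [3, 3, 2, 6, 4, 11]

[3, 3, 2, 6, 4, 11]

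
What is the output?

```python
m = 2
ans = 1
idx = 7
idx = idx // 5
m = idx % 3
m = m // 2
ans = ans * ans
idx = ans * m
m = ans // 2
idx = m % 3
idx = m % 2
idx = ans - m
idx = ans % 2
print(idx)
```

idx = 7//5 = 1
m = 1%3 = 1
m = 1//2 = 0
ans = 1*1 = 1
idx = 1*0 = 0
m = 1//2 = 0
idx = 0%3 = 0
idx = 0%2 = 0
idx = 1-0 = 1
idx = 1%2 = 1

1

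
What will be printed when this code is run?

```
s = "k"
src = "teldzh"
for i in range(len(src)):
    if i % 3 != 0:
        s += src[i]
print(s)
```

kelzh

i=0: skip
i=1: add 'e' → 'ke'
i=2: add 'l' → 'kel'
i=3: skip
i=4: add 'z' → 'kelz'
i=5: add 'h' → 'kelzh'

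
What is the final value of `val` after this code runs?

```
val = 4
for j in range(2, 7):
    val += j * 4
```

j=2: val = 4+2*4 = 12
j=3: val = 12+3*4 = 24
j=4: val = 24+4*4 = 40
j=5: val = 40+5*4 = 60
j=6: val = 60+6*4 = 84

84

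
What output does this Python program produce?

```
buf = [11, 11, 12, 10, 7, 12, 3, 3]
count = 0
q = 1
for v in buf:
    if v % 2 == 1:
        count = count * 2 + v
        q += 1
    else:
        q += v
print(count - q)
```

261

v=11: odd, count = 0*2+11 = 11; q=2
v=11: odd, count = 11*2+11 = 33; q=3
v=12: not odd; q=15
v=10: not odd; q=25
v=7: odd, count = 33*2+7 = 73; q=26
v=12: not odd; q=38
v=3: odd, count = 73*2+3 = 149; q=39
v=3: odd, count = 149*2+3 = 301; q=40
count-q = 301-40 = 261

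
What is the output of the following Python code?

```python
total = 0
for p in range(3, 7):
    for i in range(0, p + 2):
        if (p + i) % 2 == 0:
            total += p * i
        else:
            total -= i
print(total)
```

p=3,i=0: odd sum, total = 0-0 = 0
p=3,i=1: even sum, total = 0+3 = 3
p=3,i=2: odd sum, total = 3-2 = 1
p=3,i=3: even sum, total = 1+9 = 10
p=3,i=4: odd sum, total = 10-4 = 6
p=4,i=0: even sum, total = 6+0 = 6
p=4,i=1: odd sum, total = 6-1 = 5
p=4,i=2: even sum, total = 5+8 = 13
p=4,i=3: odd sum, total = 13-3 = 10
p=4,i=4: even sum, total = 10+16 = 26
p=4,i=5: odd sum, total = 26-5 = 21
p=5,i=0: odd sum, total = 21-0 = 21
p=5,i=1: even sum, total = 21+5 = 26
p=5,i=2: odd sum, total = 26-2 = 24
p=5,i=3: even sum, total = 24+15 = 39
p=5,i=4: odd sum, total = 39-4 = 35
p=5,i=5: even sum, total = 35+25 = 60
p=5,i=6: odd sum, total = 60-6 = 54
p=6,i=0: even sum, total = 54+0 = 54
p=6,i=1: odd sum, total = 54-1 = 53
p=6,i=2: even sum, total = 53+12 = 65
p=6,i=3: odd sum, total = 65-3 = 62
p=6,i=4: even sum, total = 62+24 = 86
p=6,i=5: odd sum, total = 86-5 = 81
p=6,i=6: even sum, total = 81+36 = 117
p=6,i=7: odd sum, total = 117-7 = 110

110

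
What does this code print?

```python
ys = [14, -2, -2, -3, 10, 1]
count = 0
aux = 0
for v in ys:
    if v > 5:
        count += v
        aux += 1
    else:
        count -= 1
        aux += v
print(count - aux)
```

v=14: >5, count = 0+14 = 14; aux=1
v=-2: not >5, count = 14-1 = 13; aux=-1
v=-2: not >5, count = 13-1 = 12; aux=-3
v=-3: not >5, count = 12-1 = 11; aux=-6
v=10: >5, count = 11+10 = 21; aux=-5
v=1: not >5, count = 21-1 = 20; aux=-4
count-aux = 20-(-4) = 24

24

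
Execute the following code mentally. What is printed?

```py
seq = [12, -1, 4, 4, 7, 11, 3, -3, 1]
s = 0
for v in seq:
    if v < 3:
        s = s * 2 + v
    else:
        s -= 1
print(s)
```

v=12: not <3, s = 0-1 = -1
v=-1: <3, s = (-1)*2+(-1) = -3
v=4: not <3, s = (-3)-1 = -4
v=4: not <3, s = (-4)-1 = -5
v=7: not <3, s = (-5)-1 = -6
v=11: not <3, s = (-6)-1 = -7
v=3: not <3, s = (-7)-1 = -8
v=-3: <3, s = (-8)*2+(-3) = -19
v=1: <3, s = (-19)*2+1 = -37

-37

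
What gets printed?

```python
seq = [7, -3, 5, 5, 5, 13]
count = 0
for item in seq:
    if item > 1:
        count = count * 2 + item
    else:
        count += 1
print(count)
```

211

item=7: >1, count = 0*2+7 = 7
item=-3: not >1, count = 7+1 = 8
item=5: >1, count = 8*2+5 = 21
item=5: >1, count = 21*2+5 = 47
item=5: >1, count = 47*2+5 = 99
item=13: >1, count = 99*2+13 = 211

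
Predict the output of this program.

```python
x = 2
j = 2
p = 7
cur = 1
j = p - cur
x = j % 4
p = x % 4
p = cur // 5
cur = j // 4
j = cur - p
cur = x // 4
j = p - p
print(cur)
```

0

j = 7-1 = 6
x = 6%4 = 2
p = 2%4 = 2
p = 1//5 = 0
cur = 6//4 = 1
j = 1-0 = 1
cur = 2//4 = 0
j = 0-0 = 0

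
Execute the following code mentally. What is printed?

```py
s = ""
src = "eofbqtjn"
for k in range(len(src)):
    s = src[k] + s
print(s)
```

njtqbfoe

k=0: prepend 'e' → 'e'
k=1: prepend 'o' → 'oe'
k=2: prepend 'f' → 'foe'
k=3: prepend 'b' → 'bfoe'
k=4: prepend 'q' → 'qbfoe'
k=5: prepend 't' → 'tqbfoe'
k=6: prepend 'j' → 'jtqbfoe'
k=7: prepend 'n' → 'njtqbfoe'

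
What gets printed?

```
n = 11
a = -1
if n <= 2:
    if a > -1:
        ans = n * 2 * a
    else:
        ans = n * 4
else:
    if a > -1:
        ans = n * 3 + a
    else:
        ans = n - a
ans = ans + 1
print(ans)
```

13

n=11, a=-1
n <= 2 is False; a > -1 is False
→ ans = n - a = 12
ans = 12+1 = 13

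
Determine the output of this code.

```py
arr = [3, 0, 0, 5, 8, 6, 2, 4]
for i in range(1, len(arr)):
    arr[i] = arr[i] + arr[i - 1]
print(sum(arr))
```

107

i=1: arr[1] = 0+3 = 3 → [3, 3, 0, 5, 8, 6, 2, 4]
i=2: arr[2] = 0+3 = 3 → [3, 3, 3, 5, 8, 6, 2, 4]
i=3: arr[3] = 5+3 = 8 → [3, 3, 3, 8, 8, 6, 2, 4]
i=4: arr[4] = 8+8 = 16 → [3, 3, 3, 8, 16, 6, 2, 4]
i=5: arr[5] = 6+16 = 22 → [3, 3, 3, 8, 16, 22, 2, 4]
i=6: arr[6] = 2+22 = 24 → [3, 3, 3, 8, 16, 22, 24, 4]
i=7: arr[7] = 4+24 = 28 → [3, 3, 3, 8, 16, 22, 24, 28]
sum = 107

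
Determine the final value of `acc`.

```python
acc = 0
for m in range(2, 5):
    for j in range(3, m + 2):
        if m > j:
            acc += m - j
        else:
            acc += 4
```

m=2,j=3: not 2>3, acc = 0+4 = 4
m=3,j=3: not 3>3, acc = 4+4 = 8
m=3,j=4: not 3>4, acc = 8+4 = 12
m=4,j=3: 4>3, acc = 12+1 = 13
m=4,j=4: not 4>4, acc = 13+4 = 17
m=4,j=5: not 4>5, acc = 17+4 = 21

21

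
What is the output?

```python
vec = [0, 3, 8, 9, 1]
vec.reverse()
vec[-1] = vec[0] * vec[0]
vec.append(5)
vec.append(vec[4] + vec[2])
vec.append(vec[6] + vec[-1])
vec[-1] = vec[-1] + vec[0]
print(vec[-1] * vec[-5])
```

reverse → [1, 9, 8, 3, 0]
vec[-1] = vec[0]*vec[0] = 1*1 = 1 → [1, 9, 8, 3, 1]
append 5 → [1, 9, 8, 3, 1, 5]
append vec[4]+vec[2] = 1+8 = 9 → [1, 9, 8, 3, 1, 5, 9]
append vec[6]+vec[-1] = 9+9 = 18 → [1, 9, 8, 3, 1, 5, 9, 18]
vec[-1] = vec[-1]+vec[0] = 18+1 = 19 → [1, 9, 8, 3, 1, 5, 9, 19]
vec[-1]*vec[-5] = 19*3 = 57

57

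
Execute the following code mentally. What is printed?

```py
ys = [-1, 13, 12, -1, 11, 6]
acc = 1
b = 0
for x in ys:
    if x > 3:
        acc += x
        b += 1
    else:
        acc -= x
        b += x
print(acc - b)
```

x=-1: not >3, acc = 1-(-1) = 2; b=-1
x=13: >3, acc = 2+13 = 15; b=0
x=12: >3, acc = 15+12 = 27; b=1
x=-1: not >3, acc = 27-(-1) = 28; b=0
x=11: >3, acc = 28+11 = 39; b=1
x=6: >3, acc = 39+6 = 45; b=2
acc-b = 45-2 = 43

43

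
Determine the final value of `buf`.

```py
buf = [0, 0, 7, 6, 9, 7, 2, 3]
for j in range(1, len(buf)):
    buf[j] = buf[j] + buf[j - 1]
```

[0, 0, 7, 13, 22, 29, 31, 34]

j=1: buf[1] = 0+0 = 0 → [0, 0, 7, 6, 9, 7, 2, 3]
j=2: buf[2] = 7+0 = 7 → [0, 0, 7, 6, 9, 7, 2, 3]
j=3: buf[3] = 6+7 = 13 → [0, 0, 7, 13, 9, 7, 2, 3]
j=4: buf[4] = 9+13 = 22 → [0, 0, 7, 13, 22, 7, 2, 3]
j=5: buf[5] = 7+22 = 29 → [0, 0, 7, 13, 22, 29, 2, 3]
j=6: buf[6] = 2+29 = 31 → [0, 0, 7, 13, 22, 29, 31, 3]
j=7: buf[7] = 3+31 = 34 → [0, 0, 7, 13, 22, 29, 31, 34]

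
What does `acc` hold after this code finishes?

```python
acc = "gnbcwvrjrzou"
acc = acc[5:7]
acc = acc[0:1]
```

'v'

slice [5:7] → 'vr'
slice [0:1] → 'v'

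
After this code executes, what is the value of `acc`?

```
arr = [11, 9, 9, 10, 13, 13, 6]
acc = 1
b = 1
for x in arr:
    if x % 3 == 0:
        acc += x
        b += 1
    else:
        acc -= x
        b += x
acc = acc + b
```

29

x=11: not %3==0, acc = 1-11 = -10; b=12
x=9: %3==0, acc = (-10)+9 = -1; b=13
x=9: %3==0, acc = (-1)+9 = 8; b=14
x=10: not %3==0, acc = 8-10 = -2; b=24
x=13: not %3==0, acc = (-2)-13 = -15; b=37
x=13: not %3==0, acc = (-15)-13 = -28; b=50
x=6: %3==0, acc = (-28)+6 = -22; b=51
acc+b = (-22)+51 = 29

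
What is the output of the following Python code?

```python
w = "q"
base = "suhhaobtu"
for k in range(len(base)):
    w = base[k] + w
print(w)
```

k=0: prepend 's' → 'sq'
k=1: prepend 'u' → 'usq'
k=2: prepend 'h' → 'husq'
k=3: prepend 'h' → 'hhusq'
k=4: prepend 'a' → 'ahhusq'
k=5: prepend 'o' → 'oahhusq'
k=6: prepend 'b' → 'boahhusq'
k=7: prepend 't' → 'tboahhusq'
k=8: prepend 'u' → 'utboahhusq'

utboahhusq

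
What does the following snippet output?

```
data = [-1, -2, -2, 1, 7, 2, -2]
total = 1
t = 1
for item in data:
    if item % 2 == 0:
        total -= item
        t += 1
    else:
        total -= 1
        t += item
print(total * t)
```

24

item=-1: not even, total = 1-1 = 0; t=0
item=-2: even, total = 0-(-2) = 2; t=1
item=-2: even, total = 2-(-2) = 4; t=2
item=1: not even, total = 4-1 = 3; t=3
item=7: not even, total = 3-1 = 2; t=10
item=2: even, total = 2-2 = 0; t=11
item=-2: even, total = 0-(-2) = 2; t=12
total*t = 2*12 = 24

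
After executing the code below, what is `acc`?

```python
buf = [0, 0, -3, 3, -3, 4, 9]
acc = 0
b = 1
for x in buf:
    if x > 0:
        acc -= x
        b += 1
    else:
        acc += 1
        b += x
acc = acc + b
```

-14

x=0: not >0, acc = 0+1 = 1; b=1
x=0: not >0, acc = 1+1 = 2; b=1
x=-3: not >0, acc = 2+1 = 3; b=-2
x=3: >0, acc = 3-3 = 0; b=-1
x=-3: not >0, acc = 0+1 = 1; b=-4
x=4: >0, acc = 1-4 = -3; b=-3
x=9: >0, acc = (-3)-9 = -12; b=-2
acc+b = (-12)+(-2) = -14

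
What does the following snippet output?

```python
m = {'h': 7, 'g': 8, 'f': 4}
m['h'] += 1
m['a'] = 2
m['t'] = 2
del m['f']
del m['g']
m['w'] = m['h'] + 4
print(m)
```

m['h'] = 7+1 = 8 → {'h': 8, 'g': 8, 'f': 4}
m['a'] = 2 → {'h': 8, 'g': 8, 'f': 4, 'a': 2}
m['t'] = 2 → {'h': 8, 'g': 8, 'f': 4, 'a': 2, 't': 2}
del 'f' → {'h': 8, 'g': 8, 'a': 2, 't': 2}
del 'g' → {'h': 8, 'a': 2, 't': 2}
m['w'] = m['h']+4 = 12 → {'h': 8, 'a': 2, 't': 2, 'w': 12}

{'h': 8, 'a': 2, 't': 2, 'w': 12}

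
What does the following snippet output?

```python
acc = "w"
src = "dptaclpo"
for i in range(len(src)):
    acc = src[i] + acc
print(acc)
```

oplcatpdw

i=0: prepend 'd' → 'dw'
i=1: prepend 'p' → 'pdw'
i=2: prepend 't' → 'tpdw'
i=3: prepend 'a' → 'atpdw'
i=4: prepend 'c' → 'catpdw'
i=5: prepend 'l' → 'lcatpdw'
i=6: prepend 'p' → 'plcatpdw'
i=7: prepend 'o' → 'oplcatpdw'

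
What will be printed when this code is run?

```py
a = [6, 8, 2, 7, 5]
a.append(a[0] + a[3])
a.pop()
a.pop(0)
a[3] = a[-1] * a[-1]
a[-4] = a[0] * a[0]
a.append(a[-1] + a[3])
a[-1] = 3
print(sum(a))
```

append a[0]+a[3] = 6+7 = 13 → [6, 8, 2, 7, 5, 13]
pop() removes 13 → [6, 8, 2, 7, 5]
pop(0) removes 6 → [8, 2, 7, 5]
a[3] = a[-1]*a[-1] = 5*5 = 25 → [8, 2, 7, 25]
a[-4] = a[0]*a[0] = 8*8 = 64 → [64, 2, 7, 25]
append a[-1]+a[3] = 25+25 = 50 → [64, 2, 7, 25, 50]
a[-1] = 3 → [64, 2, 7, 25, 3]
sum = 101

101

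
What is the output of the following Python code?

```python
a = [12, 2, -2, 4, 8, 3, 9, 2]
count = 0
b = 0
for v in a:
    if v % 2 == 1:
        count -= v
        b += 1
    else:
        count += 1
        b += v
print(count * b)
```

v=12: not odd, count = 0+1 = 1; b=12
v=2: not odd, count = 1+1 = 2; b=14
v=-2: not odd, count = 2+1 = 3; b=12
v=4: not odd, count = 3+1 = 4; b=16
v=8: not odd, count = 4+1 = 5; b=24
v=3: odd, count = 5-3 = 2; b=25
v=9: odd, count = 2-9 = -7; b=26
v=2: not odd, count = (-7)+1 = -6; b=28
count*b = (-6)*28 = -168

-168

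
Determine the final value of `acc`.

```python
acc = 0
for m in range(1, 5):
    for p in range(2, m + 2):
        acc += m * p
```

m=1,p=2: acc = 0+2 = 2
m=2,p=2: acc = 2+4 = 6
m=2,p=3: acc = 6+6 = 12
m=3,p=2: acc = 12+6 = 18
m=3,p=3: acc = 18+9 = 27
m=3,p=4: acc = 27+12 = 39
m=4,p=2: acc = 39+8 = 47
m=4,p=3: acc = 47+12 = 59
m=4,p=4: acc = 59+16 = 75
m=4,p=5: acc = 75+20 = 95

95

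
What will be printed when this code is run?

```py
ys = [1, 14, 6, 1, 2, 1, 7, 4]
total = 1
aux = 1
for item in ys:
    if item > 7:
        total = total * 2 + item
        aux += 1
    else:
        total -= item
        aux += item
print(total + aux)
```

item=1: not >7, total = 1-1 = 0; aux=2
item=14: >7, total = 0*2+14 = 14; aux=3
item=6: not >7, total = 14-6 = 8; aux=9
item=1: not >7, total = 8-1 = 7; aux=10
item=2: not >7, total = 7-2 = 5; aux=12
item=1: not >7, total = 5-1 = 4; aux=13
item=7: not >7, total = 4-7 = -3; aux=20
item=4: not >7, total = (-3)-4 = -7; aux=24
total+aux = (-7)+24 = 17

17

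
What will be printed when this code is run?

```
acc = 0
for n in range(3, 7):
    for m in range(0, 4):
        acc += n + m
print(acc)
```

96

n=3,m=0: acc = 0+3 = 3
n=3,m=1: acc = 3+4 = 7
n=3,m=2: acc = 7+5 = 12
n=3,m=3: acc = 12+6 = 18
n=4,m=0: acc = 18+4 = 22
n=4,m=1: acc = 22+5 = 27
n=4,m=2: acc = 27+6 = 33
n=4,m=3: acc = 33+7 = 40
n=5,m=0: acc = 40+5 = 45
n=5,m=1: acc = 45+6 = 51
n=5,m=2: acc = 51+7 = 58
n=5,m=3: acc = 58+8 = 66
n=6,m=0: acc = 66+6 = 72
n=6,m=1: acc = 72+7 = 79
n=6,m=2: acc = 79+8 = 87
n=6,m=3: acc = 87+9 = 96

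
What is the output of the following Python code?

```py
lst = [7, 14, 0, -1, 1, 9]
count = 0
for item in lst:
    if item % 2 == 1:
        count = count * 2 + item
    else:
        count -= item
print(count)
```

-49

item=7: odd, count = 0*2+7 = 7
item=14: not odd, count = 7-14 = -7
item=0: not odd, count = (-7)-0 = -7
item=-1: odd, count = (-7)*2+(-1) = -15
item=1: odd, count = (-15)*2+1 = -29
item=9: odd, count = (-29)*2+9 = -49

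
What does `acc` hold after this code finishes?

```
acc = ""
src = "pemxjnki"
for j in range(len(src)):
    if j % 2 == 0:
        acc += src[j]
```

'pmjk'

j=0: add 'p' → 'p'
j=1: skip
j=2: add 'm' → 'pm'
j=3: skip
j=4: add 'j' → 'pmj'
j=5: skip
j=6: add 'k' → 'pmjk'
j=7: skip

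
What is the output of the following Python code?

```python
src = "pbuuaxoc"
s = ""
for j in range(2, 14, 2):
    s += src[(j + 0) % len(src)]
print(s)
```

j=2: add src[2]='u' → 'u'
j=4: add src[4]='a' → 'ua'
j=6: add src[6]='o' → 'uao'
j=8: add src[0]='p' → 'uaop'
j=10: add src[2]='u' → 'uaopu'
j=12: add src[4]='a' → 'uaopua'

uaopua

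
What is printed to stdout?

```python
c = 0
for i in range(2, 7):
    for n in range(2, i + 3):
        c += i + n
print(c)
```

i=2,n=2: c = 0+4 = 4
i=2,n=3: c = 4+5 = 9
i=2,n=4: c = 9+6 = 15
i=3,n=2: c = 15+5 = 20
i=3,n=3: c = 20+6 = 26
i=3,n=4: c = 26+7 = 33
i=3,n=5: c = 33+8 = 41
i=4,n=2: c = 41+6 = 47
i=4,n=3: c = 47+7 = 54
i=4,n=4: c = 54+8 = 62
i=4,n=5: c = 62+9 = 71
i=4,n=6: c = 71+10 = 81
i=5,n=2: c = 81+7 = 88
i=5,n=3: c = 88+8 = 96
i=5,n=4: c = 96+9 = 105
i=5,n=5: c = 105+10 = 115
i=5,n=6: c = 115+11 = 126
i=5,n=7: c = 126+12 = 138
i=6,n=2: c = 138+8 = 146
i=6,n=3: c = 146+9 = 155
i=6,n=4: c = 155+10 = 165
i=6,n=5: c = 165+11 = 176
i=6,n=6: c = 176+12 = 188
i=6,n=7: c = 188+13 = 201
i=6,n=8: c = 201+14 = 215

215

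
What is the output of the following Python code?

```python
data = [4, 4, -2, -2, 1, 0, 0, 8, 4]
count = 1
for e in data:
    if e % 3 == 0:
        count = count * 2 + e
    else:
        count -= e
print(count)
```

e=4: not %3==0, count = 1-4 = -3
e=4: not %3==0, count = (-3)-4 = -7
e=-2: not %3==0, count = (-7)-(-2) = -5
e=-2: not %3==0, count = (-5)-(-2) = -3
e=1: not %3==0, count = (-3)-1 = -4
e=0: %3==0, count = (-4)*2+0 = -8
e=0: %3==0, count = (-8)*2+0 = -16
e=8: not %3==0, count = (-16)-8 = -24
e=4: not %3==0, count = (-24)-4 = -28

-28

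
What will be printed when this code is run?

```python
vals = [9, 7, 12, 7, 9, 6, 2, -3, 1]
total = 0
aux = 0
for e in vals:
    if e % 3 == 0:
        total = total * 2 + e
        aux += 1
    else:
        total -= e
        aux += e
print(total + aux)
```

e=9: %3==0, total = 0*2+9 = 9; aux=1
e=7: not %3==0, total = 9-7 = 2; aux=8
e=12: %3==0, total = 2*2+12 = 16; aux=9
e=7: not %3==0, total = 16-7 = 9; aux=16
e=9: %3==0, total = 9*2+9 = 27; aux=17
e=6: %3==0, total = 27*2+6 = 60; aux=18
e=2: not %3==0, total = 60-2 = 58; aux=20
e=-3: %3==0, total = 58*2+(-3) = 113; aux=21
e=1: not %3==0, total = 113-1 = 112; aux=22
total+aux = 112+22 = 134

134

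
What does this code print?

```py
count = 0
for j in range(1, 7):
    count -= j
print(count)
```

-21

j=1: count = 0-1 = -1
j=2: count = (-1)-2 = -3
j=3: count = (-3)-3 = -6
j=4: count = (-6)-4 = -10
j=5: count = (-10)-5 = -15
j=6: count = (-15)-6 = -21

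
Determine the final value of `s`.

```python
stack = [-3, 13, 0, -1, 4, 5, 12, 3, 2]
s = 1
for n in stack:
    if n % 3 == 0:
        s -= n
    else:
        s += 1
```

-6

n=-3: %3==0, s = 1-(-3) = 4
n=13: not %3==0, s = 4+1 = 5
n=0: %3==0, s = 5-0 = 5
n=-1: not %3==0, s = 5+1 = 6
n=4: not %3==0, s = 6+1 = 7
n=5: not %3==0, s = 7+1 = 8
n=12: %3==0, s = 8-12 = -4
n=3: %3==0, s = (-4)-3 = -7
n=2: not %3==0, s = (-7)+1 = -6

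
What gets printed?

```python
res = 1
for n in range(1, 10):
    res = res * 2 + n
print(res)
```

n=1: res = 1*2+1 = 3
n=2: res = 3*2+2 = 8
n=3: res = 8*2+3 = 19
n=4: res = 19*2+4 = 42
n=5: res = 42*2+5 = 89
n=6: res = 89*2+6 = 184
n=7: res = 184*2+7 = 375
n=8: res = 375*2+8 = 758
n=9: res = 758*2+9 = 1525

1525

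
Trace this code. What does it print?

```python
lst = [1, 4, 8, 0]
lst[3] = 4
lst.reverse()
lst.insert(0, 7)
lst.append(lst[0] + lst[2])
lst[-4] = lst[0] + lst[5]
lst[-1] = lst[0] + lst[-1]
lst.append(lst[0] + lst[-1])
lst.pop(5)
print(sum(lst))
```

67

lst[3] = 4 → [1, 4, 8, 4]
reverse → [4, 8, 4, 1]
insert 7 at 0 → [7, 4, 8, 4, 1]
append lst[0]+lst[2] = 7+8 = 15 → [7, 4, 8, 4, 1, 15]
lst[-4] = lst[0]+lst[5] = 7+15 = 22 → [7, 4, 22, 4, 1, 15]
lst[-1] = lst[0]+lst[-1] = 7+15 = 22 → [7, 4, 22, 4, 1, 22]
append lst[0]+lst[-1] = 7+22 = 29 → [7, 4, 22, 4, 1, 22, 29]
pop(5) removes 22 → [7, 4, 22, 4, 1, 29]
sum = 67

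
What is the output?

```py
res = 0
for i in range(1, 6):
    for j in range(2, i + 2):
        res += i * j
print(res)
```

195

i=1,j=2: res = 0+2 = 2
i=2,j=2: res = 2+4 = 6
i=2,j=3: res = 6+6 = 12
i=3,j=2: res = 12+6 = 18
i=3,j=3: res = 18+9 = 27
i=3,j=4: res = 27+12 = 39
i=4,j=2: res = 39+8 = 47
i=4,j=3: res = 47+12 = 59
i=4,j=4: res = 59+16 = 75
i=4,j=5: res = 75+20 = 95
i=5,j=2: res = 95+10 = 105
i=5,j=3: res = 105+15 = 120
i=5,j=4: res = 120+20 = 140
i=5,j=5: res = 140+25 = 165
i=5,j=6: res = 165+30 = 195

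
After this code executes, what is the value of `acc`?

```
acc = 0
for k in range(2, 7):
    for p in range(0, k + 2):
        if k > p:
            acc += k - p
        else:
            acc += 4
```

k=2,p=0: 2>0, acc = 0+2 = 2
k=2,p=1: 2>1, acc = 2+1 = 3
k=2,p=2: not 2>2, acc = 3+4 = 7
k=2,p=3: not 2>3, acc = 7+4 = 11
k=3,p=0: 3>0, acc = 11+3 = 14
k=3,p=1: 3>1, acc = 14+2 = 16
k=3,p=2: 3>2, acc = 16+1 = 17
k=3,p=3: not 3>3, acc = 17+4 = 21
k=3,p=4: not 3>4, acc = 21+4 = 25
k=4,p=0: 4>0, acc = 25+4 = 29
k=4,p=1: 4>1, acc = 29+3 = 32
k=4,p=2: 4>2, acc = 32+2 = 34
k=4,p=3: 4>3, acc = 34+1 = 35
k=4,p=4: not 4>4, acc = 35+4 = 39
k=4,p=5: not 4>5, acc = 39+4 = 43
k=5,p=0: 5>0, acc = 43+5 = 48
k=5,p=1: 5>1, acc = 48+4 = 52
k=5,p=2: 5>2, acc = 52+3 = 55
k=5,p=3: 5>3, acc = 55+2 = 57
k=5,p=4: 5>4, acc = 57+1 = 58
k=5,p=5: not 5>5, acc = 58+4 = 62
k=5,p=6: not 5>6, acc = 62+4 = 66
k=6,p=0: 6>0, acc = 66+6 = 72
k=6,p=1: 6>1, acc = 72+5 = 77
k=6,p=2: 6>2, acc = 77+4 = 81
k=6,p=3: 6>3, acc = 81+3 = 84
k=6,p=4: 6>4, acc = 84+2 = 86
k=6,p=5: 6>5, acc = 86+1 = 87
k=6,p=6: not 6>6, acc = 87+4 = 91
k=6,p=7: not 6>7, acc = 91+4 = 95

95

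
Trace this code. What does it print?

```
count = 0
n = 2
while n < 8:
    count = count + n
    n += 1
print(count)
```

n=2: count = 0+2 = 2
n=3: count = 2+3 = 5
n=4: count = 5+4 = 9
n=5: count = 9+5 = 14
n=6: count = 14+6 = 20
n=7: count = 20+7 = 27

27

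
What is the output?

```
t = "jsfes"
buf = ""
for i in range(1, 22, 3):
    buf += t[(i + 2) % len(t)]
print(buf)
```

i=1: add t[3]='e' → 'e'
i=4: add t[1]='s' → 'es'
i=7: add t[4]='s' → 'ess'
i=10: add t[2]='f' → 'essf'
i=13: add t[0]='j' → 'essfj'
i=16: add t[3]='e' → 'essfje'
i=19: add t[1]='s' → 'essfjes'

essfjes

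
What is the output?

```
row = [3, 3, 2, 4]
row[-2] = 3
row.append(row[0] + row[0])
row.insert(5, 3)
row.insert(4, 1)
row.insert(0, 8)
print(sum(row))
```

31

row[-2] = 3 → [3, 3, 3, 4]
append row[0]+row[0] = 3+3 = 6 → [3, 3, 3, 4, 6]
insert 3 at 5 → [3, 3, 3, 4, 6, 3]
insert 1 at 4 → [3, 3, 3, 4, 1, 6, 3]
insert 8 at 0 → [8, 3, 3, 3, 4, 1, 6, 3]
sum = 31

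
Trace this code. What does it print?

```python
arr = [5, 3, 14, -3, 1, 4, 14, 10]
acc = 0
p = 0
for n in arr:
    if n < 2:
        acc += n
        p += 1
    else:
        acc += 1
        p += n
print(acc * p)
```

n=5: not <2, acc = 0+1 = 1; p=5
n=3: not <2, acc = 1+1 = 2; p=8
n=14: not <2, acc = 2+1 = 3; p=22
n=-3: <2, acc = 3+(-3) = 0; p=23
n=1: <2, acc = 0+1 = 1; p=24
n=4: not <2, acc = 1+1 = 2; p=28
n=14: not <2, acc = 2+1 = 3; p=42
n=10: not <2, acc = 3+1 = 4; p=52
acc*p = 4*52 = 208

208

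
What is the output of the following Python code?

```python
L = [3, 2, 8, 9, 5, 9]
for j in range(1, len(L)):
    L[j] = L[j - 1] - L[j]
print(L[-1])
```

-30

j=1: L[1] = 3-2 = 1 → [3, 1, 8, 9, 5, 9]
j=2: L[2] = 1-8 = -7 → [3, 1, -7, 9, 5, 9]
j=3: L[3] = (-7)-9 = -16 → [3, 1, -7, -16, 5, 9]
j=4: L[4] = (-16)-5 = -21 → [3, 1, -7, -16, -21, 9]
j=5: L[5] = (-21)-9 = -30 → [3, 1, -7, -16, -21, -30]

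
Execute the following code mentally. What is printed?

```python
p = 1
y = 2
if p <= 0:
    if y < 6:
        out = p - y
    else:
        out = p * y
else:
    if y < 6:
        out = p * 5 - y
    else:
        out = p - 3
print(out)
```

3

p=1, y=2
p <= 0 is False; y < 6 is True
→ out = p * 5 - y = 3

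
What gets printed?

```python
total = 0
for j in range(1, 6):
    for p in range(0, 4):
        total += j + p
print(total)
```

j=1,p=0: total = 0+1 = 1
j=1,p=1: total = 1+2 = 3
j=1,p=2: total = 3+3 = 6
j=1,p=3: total = 6+4 = 10
j=2,p=0: total = 10+2 = 12
j=2,p=1: total = 12+3 = 15
j=2,p=2: total = 15+4 = 19
j=2,p=3: total = 19+5 = 24
j=3,p=0: total = 24+3 = 27
j=3,p=1: total = 27+4 = 31
j=3,p=2: total = 31+5 = 36
j=3,p=3: total = 36+6 = 42
j=4,p=0: total = 42+4 = 46
j=4,p=1: total = 46+5 = 51
j=4,p=2: total = 51+6 = 57
j=4,p=3: total = 57+7 = 64
j=5,p=0: total = 64+5 = 69
j=5,p=1: total = 69+6 = 75
j=5,p=2: total = 75+7 = 82
j=5,p=3: total = 82+8 = 90

90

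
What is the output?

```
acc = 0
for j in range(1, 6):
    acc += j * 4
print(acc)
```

j=1: acc = 0+1*4 = 4
j=2: acc = 4+2*4 = 12
j=3: acc = 12+3*4 = 24
j=4: acc = 24+4*4 = 40
j=5: acc = 40+5*4 = 60

60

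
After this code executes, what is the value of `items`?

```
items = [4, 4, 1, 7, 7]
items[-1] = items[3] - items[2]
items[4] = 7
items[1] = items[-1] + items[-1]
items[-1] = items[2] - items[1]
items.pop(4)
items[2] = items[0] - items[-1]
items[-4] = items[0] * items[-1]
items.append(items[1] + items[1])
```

[28, 14, -3, 7, 28]

items[-1] = items[3]-items[2] = 7-1 = 6 → [4, 4, 1, 7, 6]
items[4] = 7 → [4, 4, 1, 7, 7]
items[1] = items[-1]+items[-1] = 7+7 = 14 → [4, 14, 1, 7, 7]
items[-1] = items[2]-items[1] = 1-14 = -13 → [4, 14, 1, 7, -13]
pop(4) removes -13 → [4, 14, 1, 7]
items[2] = items[0]-items[-1] = 4-7 = -3 → [4, 14, -3, 7]
items[-4] = items[0]*items[-1] = 4*7 = 28 → [28, 14, -3, 7]
append items[1]+items[1] = 14+14 = 28 → [28, 14, -3, 7, 28]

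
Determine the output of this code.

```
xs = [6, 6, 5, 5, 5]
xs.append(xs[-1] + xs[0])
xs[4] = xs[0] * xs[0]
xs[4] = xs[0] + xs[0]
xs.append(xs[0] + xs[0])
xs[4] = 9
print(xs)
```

[6, 6, 5, 5, 9, 11, 12]

append xs[-1]+xs[0] = 5+6 = 11 → [6, 6, 5, 5, 5, 11]
xs[4] = xs[0]*xs[0] = 6*6 = 36 → [6, 6, 5, 5, 36, 11]
xs[4] = xs[0]+xs[0] = 6+6 = 12 → [6, 6, 5, 5, 12, 11]
append xs[0]+xs[0] = 6+6 = 12 → [6, 6, 5, 5, 12, 11, 12]
xs[4] = 9 → [6, 6, 5, 5, 9, 11, 12]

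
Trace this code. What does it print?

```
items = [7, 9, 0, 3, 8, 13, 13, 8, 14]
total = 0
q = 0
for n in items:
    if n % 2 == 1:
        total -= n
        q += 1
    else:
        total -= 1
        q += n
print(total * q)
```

n=7: odd, total = 0-7 = -7; q=1
n=9: odd, total = (-7)-9 = -16; q=2
n=0: not odd, total = (-16)-1 = -17; q=2
n=3: odd, total = (-17)-3 = -20; q=3
n=8: not odd, total = (-20)-1 = -21; q=11
n=13: odd, total = (-21)-13 = -34; q=12
n=13: odd, total = (-34)-13 = -47; q=13
n=8: not odd, total = (-47)-1 = -48; q=21
n=14: not odd, total = (-48)-1 = -49; q=35
total*q = (-49)*35 = -1715

-1715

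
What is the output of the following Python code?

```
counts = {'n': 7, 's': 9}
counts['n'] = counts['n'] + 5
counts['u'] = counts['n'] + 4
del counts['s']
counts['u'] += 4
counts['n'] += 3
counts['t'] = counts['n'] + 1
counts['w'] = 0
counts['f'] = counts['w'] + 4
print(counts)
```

counts['n'] = counts['n']+5 = 12 → {'n': 12, 's': 9}
counts['u'] = counts['n']+4 = 16 → {'n': 12, 's': 9, 'u': 16}
del 's' → {'n': 12, 'u': 16}
counts['u'] = 16+4 = 20 → {'n': 12, 'u': 20}
counts['n'] = 12+3 = 15 → {'n': 15, 'u': 20}
counts['t'] = counts['n']+1 = 16 → {'n': 15, 'u': 20, 't': 16}
counts['w'] = 0 → {'n': 15, 'u': 20, 't': 16, 'w': 0}
counts['f'] = counts['w']+4 = 4 → {'n': 15, 'u': 20, 't': 16, 'w': 0, 'f': 4}

{'n': 15, 'u': 20, 't': 16, 'w': 0, 'f': 4}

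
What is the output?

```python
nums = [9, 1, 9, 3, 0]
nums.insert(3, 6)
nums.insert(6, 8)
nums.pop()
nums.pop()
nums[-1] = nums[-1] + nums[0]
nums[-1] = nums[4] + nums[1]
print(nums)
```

[9, 1, 9, 6, 13]

insert 6 at 3 → [9, 1, 9, 6, 3, 0]
insert 8 at 6 → [9, 1, 9, 6, 3, 0, 8]
pop() removes 8 → [9, 1, 9, 6, 3, 0]
pop() removes 0 → [9, 1, 9, 6, 3]
nums[-1] = nums[-1]+nums[0] = 3+9 = 12 → [9, 1, 9, 6, 12]
nums[-1] = nums[4]+nums[1] = 12+1 = 13 → [9, 1, 9, 6, 13]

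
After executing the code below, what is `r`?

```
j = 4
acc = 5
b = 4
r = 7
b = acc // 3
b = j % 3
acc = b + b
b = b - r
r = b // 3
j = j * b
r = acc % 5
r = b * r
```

-12

b = 5//3 = 1
b = 4%3 = 1
acc = 1+1 = 2
b = 1-7 = -6
r = (-6)//3 = -2
j = 4*(-6) = -24
r = 2%5 = 2
r = (-6)*2 = -12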